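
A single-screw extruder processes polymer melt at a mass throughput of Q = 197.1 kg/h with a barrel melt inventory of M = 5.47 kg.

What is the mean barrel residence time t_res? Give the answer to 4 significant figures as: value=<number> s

value=99.91 s

Q_s = Q / 3600 = 197.1 / 3600 = 0.05475 kg/s
t_res = M / Q_s = 5.47 ÷ 0.05475 = 99.9087 s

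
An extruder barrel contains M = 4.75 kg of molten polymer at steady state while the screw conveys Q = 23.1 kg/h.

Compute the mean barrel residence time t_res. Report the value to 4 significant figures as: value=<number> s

Throughput in SI: Q_s = 23.1 kg/h ÷ 3600 s/h = 0.00641667 kg/s
t_res = M / Q_s = 4.75 ÷ 0.00641667 = 740.26 s

value=740.3 s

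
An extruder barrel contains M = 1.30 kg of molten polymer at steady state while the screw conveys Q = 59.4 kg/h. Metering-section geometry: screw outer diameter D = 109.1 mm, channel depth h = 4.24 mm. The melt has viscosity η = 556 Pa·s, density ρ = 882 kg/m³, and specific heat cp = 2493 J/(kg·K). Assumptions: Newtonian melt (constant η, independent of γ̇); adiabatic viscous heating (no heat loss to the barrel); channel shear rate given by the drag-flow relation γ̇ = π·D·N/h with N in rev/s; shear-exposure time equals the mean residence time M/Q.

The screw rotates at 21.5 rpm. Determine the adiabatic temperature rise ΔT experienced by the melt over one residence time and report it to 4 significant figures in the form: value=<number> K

value=16.72 K

Throughput in SI: Q_s = 59.4 kg/h ÷ 3600 s/h = 0.0165 kg/s
t_res = M / Q_s = 1.30 / 0.0165 = 78.7879 s
Geometry in metres: D = 109.1 mm → 0.1091 m, h = 4.24 mm → 0.00424 m; screw speed N = 21.5 rpm = 0.358333 rev/s
Shear rate: γ̇ = πDN/h = π·0.1091·0.358333/0.00424 = 28.9665 s⁻¹
Adiabatic rise: ΔT = η γ̇² t_res / (ρ cp) = 556·(28.9665)²·78.7879 / (882·2493) = 16.7161 K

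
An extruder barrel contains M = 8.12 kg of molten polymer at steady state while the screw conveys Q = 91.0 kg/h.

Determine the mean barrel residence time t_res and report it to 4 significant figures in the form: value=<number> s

value=321.2 s

Q_s = Q / 3600 = 91.0 / 3600 = 0.0252778 kg/s
Mean residence time: t_res = M/Q_s = 8.12 kg / 0.0252778 kg/s = 321.231 s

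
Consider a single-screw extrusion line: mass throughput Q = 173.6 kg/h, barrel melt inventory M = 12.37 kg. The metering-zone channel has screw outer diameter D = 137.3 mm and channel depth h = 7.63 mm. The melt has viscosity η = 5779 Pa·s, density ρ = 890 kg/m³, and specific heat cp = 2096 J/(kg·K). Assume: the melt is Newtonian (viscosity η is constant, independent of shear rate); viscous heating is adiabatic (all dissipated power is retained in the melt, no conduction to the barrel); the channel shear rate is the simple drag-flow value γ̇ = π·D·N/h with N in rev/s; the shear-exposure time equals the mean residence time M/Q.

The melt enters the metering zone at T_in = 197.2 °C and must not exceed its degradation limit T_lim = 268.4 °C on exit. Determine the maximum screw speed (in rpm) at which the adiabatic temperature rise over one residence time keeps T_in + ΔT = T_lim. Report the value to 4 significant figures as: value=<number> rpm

Throughput in SI: Q_s = 173.6 kg/h ÷ 3600 s/h = 0.0482222 kg/s
Mean residence time: t_res = M/Q_s = 12.37 kg / 0.0482222 kg/s = 256.521 s
Geometry in SI: D = 137.3 mm → 0.1373 m, h = 7.63 mm → 0.00763 m
ΔT_a = T_lim − T_in = 268.4 °C − 197.2 °C = 71.2 K
γ̇_max² = ΔT_a·ρ·cp / (η·t_res) = [71.2 × 890 × 2096] / [5779 × 256.521] = 89.5955 s⁻²
γ̇_max = sqrt(89.5955) = 9.46549 s⁻¹
Solve γ̇ = πDN/h for N: N_max = γ̇_max·h/(π·D) = 9.46549 × 0.00763 / (π × 0.1373) = 0.167435 rev/s = 10.0461 rpm

value=10.05 rpm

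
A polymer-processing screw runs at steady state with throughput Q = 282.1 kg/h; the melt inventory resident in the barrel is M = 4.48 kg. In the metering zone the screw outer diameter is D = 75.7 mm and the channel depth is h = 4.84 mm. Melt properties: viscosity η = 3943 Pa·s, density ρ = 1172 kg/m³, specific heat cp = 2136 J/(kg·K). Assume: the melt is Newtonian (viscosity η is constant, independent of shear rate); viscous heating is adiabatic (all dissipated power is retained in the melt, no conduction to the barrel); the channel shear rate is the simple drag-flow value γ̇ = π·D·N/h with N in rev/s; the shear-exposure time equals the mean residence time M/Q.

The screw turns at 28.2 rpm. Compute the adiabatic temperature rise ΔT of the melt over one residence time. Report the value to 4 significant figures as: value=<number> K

value=48.03 K

Convert throughput: Q = 282.1 kg/h = 282.1/3600 = 0.0783611 kg/s
t_res = M / Q_s = 4.48 / 0.0783611 = 57.1712 s
Convert to SI: D = 0.0757 m, h = 0.00484 m, N = 28.2/60 = 0.47 rev/s
Shear rate: γ̇ = πDN/h = π·0.0757·0.47/0.00484 = 23.094 s⁻¹
Adiabatic rise: ΔT = η γ̇² t_res / (ρ cp) = 3943·(23.094)²·57.1712 / (1172·2136) = 48.0255 K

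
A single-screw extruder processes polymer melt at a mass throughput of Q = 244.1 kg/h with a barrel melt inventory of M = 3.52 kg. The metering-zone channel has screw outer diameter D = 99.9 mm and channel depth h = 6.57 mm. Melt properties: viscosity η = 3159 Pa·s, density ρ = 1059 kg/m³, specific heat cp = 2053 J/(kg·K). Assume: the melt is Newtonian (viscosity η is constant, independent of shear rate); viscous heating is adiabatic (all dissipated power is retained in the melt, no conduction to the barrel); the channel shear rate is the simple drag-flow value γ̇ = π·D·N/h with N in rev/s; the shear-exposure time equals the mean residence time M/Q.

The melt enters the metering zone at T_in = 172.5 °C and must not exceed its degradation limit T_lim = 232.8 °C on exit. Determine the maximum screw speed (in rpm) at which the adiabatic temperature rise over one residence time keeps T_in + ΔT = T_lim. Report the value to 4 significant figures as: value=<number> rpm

Throughput in SI: Q_s = 244.1 kg/h ÷ 3600 s/h = 0.0678056 kg/s
t_res = M / Q_s = 3.52 / 0.0678056 = 51.9132 s
D = 99.9 mm = 0.0999 m;  h = 6.57 mm = 0.00657 m
Allowable rise: ΔT_a = T_lim − T_in = 232.8 − 172.5 = 60.3 K
γ̇_max² = ΔT_a·ρ·cp / (η·t_res) = [60.3 × 1059 × 2053] / [3159 × 51.9132] = 799.42 s⁻²
γ̇_max = √799.42 = 28.274 s⁻¹
N_max = γ̇_max·h / (π·D) = 28.274 · 0.00657 / (π · 0.0999) = 0.591885 rev/s = 35.5131 rpm

value=35.51 rpm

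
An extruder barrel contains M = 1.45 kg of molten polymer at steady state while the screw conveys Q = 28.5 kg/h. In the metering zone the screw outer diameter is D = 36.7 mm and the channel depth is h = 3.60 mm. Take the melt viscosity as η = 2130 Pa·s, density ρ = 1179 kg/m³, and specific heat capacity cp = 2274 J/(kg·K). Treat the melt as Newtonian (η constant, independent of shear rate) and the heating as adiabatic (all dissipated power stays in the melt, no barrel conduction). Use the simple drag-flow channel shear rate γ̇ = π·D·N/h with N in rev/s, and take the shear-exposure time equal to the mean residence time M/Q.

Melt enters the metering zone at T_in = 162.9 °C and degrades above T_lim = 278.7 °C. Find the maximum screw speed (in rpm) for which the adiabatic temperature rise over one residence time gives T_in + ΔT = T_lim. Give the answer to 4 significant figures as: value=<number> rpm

Convert throughput: Q = 28.5 kg/h = 28.5/3600 = 0.00791667 kg/s
Mean residence time: t_res = M/Q_s = 1.45 kg / 0.00791667 kg/s = 183.158 s
Geometry in SI: D = 36.7 mm → 0.0367 m, h = 3.60 mm → 0.0036 m
Allowable rise: ΔT_a = T_lim − T_in = 278.7 − 162.9 = 115.8 K
Invert ΔT = ηγ̇²t_res/(ρcp) for γ̇: γ̇_max² = ΔT_a ρ cp / (η t_res) = 115.8·1179·2274 / (2130·183.158) = 795.807 s⁻²
γ̇_max = √795.807 = 28.21 s⁻¹
Solve γ̇ = πDN/h for N: N_max = γ̇_max·h/(π·D) = 28.21 × 0.0036 / (π × 0.0367) = 0.880826 rev/s = 52.8496 rpm

value=52.85 rpm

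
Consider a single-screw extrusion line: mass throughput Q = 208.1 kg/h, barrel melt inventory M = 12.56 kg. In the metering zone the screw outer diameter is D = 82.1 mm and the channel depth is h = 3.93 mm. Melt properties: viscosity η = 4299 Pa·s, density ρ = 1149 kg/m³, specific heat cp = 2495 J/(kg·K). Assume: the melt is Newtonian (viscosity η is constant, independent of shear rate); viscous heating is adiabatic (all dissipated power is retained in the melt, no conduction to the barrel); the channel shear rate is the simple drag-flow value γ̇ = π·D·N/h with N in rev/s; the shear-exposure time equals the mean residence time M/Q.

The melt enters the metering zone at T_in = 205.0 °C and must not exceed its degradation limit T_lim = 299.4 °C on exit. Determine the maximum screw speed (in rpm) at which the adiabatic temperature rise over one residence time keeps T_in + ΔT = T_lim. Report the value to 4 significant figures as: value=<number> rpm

value=15.56 rpm

Throughput in SI: Q_s = 208.1 kg/h ÷ 3600 s/h = 0.0578056 kg/s
t_res = M / Q_s = 12.56 / 0.0578056 = 217.28 s
D = 82.1 mm = 0.0821 m;  h = 3.93 mm = 0.00393 m
Allowable rise: ΔT_a = T_lim − T_in = 299.4 − 205.0 = 94.4 K
γ̇_max² = ΔT_a·ρ·cp/(η·t_res) = 94.4·1149·2495/(4299·217.28) = 289.718 s⁻²
Take the square root: γ̇_max = √(289.718) = 17.0211 s⁻¹
Solve γ̇ = πDN/h for N: N_max = γ̇_max·h/(π·D) = 17.0211 × 0.00393 / (π × 0.0821) = 0.25935 rev/s = 15.561 rpm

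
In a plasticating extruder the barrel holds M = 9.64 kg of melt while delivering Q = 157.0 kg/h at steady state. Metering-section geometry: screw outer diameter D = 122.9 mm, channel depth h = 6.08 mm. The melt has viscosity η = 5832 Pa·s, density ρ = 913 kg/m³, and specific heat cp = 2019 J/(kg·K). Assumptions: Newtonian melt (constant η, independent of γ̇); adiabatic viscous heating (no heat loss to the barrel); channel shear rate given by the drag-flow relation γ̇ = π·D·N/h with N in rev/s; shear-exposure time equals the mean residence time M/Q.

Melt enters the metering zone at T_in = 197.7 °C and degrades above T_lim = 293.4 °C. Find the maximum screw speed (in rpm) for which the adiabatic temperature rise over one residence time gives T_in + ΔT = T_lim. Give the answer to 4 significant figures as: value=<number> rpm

Convert throughput: Q = 157.0 kg/h = 157.0/3600 = 0.0436111 kg/s
Mean residence time: t_res = M/Q_s = 9.64 kg / 0.0436111 kg/s = 221.045 s
D = 122.9 mm = 0.1229 m;  h = 6.08 mm = 0.00608 m
ΔT_a = T_lim − T_in = 293.4 − 197.7 = 95.7 K
γ̇_max² = ΔT_a·ρ·cp / (η·t_res) = [95.7 × 913 × 2019] / [5832 × 221.045] = 136.843 s⁻²
γ̇_max = sqrt(136.843) = 11.698 s⁻¹
Solve γ̇ = πDN/h for N: N_max = γ̇_max·h/(π·D) = 11.698 × 0.00608 / (π × 0.1229) = 0.18421 rev/s = 11.0526 rpm

value=11.05 rpm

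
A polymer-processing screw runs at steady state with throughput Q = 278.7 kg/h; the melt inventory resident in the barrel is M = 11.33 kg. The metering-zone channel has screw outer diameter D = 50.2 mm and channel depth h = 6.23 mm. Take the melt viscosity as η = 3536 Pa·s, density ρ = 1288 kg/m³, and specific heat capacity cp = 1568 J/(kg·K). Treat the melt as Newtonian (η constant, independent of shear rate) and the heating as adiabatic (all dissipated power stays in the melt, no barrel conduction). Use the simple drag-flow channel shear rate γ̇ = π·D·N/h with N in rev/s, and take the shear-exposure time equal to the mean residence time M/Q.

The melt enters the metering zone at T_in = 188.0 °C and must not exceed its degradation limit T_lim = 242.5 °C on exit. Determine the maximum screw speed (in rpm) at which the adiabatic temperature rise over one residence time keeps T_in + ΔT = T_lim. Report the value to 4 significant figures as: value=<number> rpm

value=34.57 rpm

Q_s = Q / 3600 = 278.7 / 3600 = 0.0774167 kg/s
Mean residence time: t_res = M/Q_s = 11.33 kg / 0.0774167 kg/s = 146.351 s
D = 50.2 mm = 0.0502 m;  h = 6.23 mm = 0.00623 m
ΔT_a = T_lim − T_in = 242.5 °C − 188.0 °C = 54.5 K
γ̇_max² = ΔT_a·ρ·cp/(η·t_res) = 54.5·1288·1568/(3536·146.351) = 212.692 s⁻²
γ̇_max = sqrt(212.692) = 14.584 s⁻¹
N_max = γ̇_max h / (πD) = 14.584·0.00623/(π·0.0502) = 0.576116 rev/s → ×60 = 34.567 rpm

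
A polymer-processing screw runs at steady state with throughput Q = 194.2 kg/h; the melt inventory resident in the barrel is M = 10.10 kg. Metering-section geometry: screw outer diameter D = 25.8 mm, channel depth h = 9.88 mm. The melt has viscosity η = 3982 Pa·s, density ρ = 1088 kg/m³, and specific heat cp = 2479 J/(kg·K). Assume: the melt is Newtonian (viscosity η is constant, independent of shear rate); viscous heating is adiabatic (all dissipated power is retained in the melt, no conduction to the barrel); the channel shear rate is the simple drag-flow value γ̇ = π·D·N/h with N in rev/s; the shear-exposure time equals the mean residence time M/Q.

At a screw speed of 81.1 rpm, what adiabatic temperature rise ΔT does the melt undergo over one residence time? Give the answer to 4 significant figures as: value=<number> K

value=33.99 K

Q_s = Q / 3600 = 194.2 / 3600 = 0.0539444 kg/s
t_res = M / Q_s = 10.10 / 0.0539444 = 187.23 s
Geometry in metres: D = 25.8 mm → 0.0258 m, h = 9.88 mm → 0.00988 m; screw speed N = 81.1 rpm = 1.35167 rev/s
γ̇ = π·D·N / h = π · 0.0258 · 1.35167 / 0.00988 = 11.0887 s⁻¹
Adiabatic rise: ΔT = η γ̇² t_res / (ρ cp) = 3982·(11.0887)²·187.23 / (1088·2479) = 33.9887 K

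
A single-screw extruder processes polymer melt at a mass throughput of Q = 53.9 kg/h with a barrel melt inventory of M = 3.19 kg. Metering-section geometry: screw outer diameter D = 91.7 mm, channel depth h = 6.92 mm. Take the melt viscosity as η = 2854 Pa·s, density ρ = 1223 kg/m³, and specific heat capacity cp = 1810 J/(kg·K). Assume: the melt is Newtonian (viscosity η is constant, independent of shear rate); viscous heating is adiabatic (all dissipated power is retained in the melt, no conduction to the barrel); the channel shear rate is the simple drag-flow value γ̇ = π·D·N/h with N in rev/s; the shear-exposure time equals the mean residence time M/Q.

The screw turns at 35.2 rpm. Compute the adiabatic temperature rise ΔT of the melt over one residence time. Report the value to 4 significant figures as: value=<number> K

value=163.9 K

Throughput in SI: Q_s = 53.9 kg/h ÷ 3600 s/h = 0.0149722 kg/s
t_res = M / Q_s = 3.19 / 0.0149722 = 213.061 s
Convert to SI: D = 0.0917 m, h = 0.00692 m, N = 35.2/60 = 0.586667 rev/s
γ̇ = π·D·N / h = π · 0.0917 · 0.586667 / 0.00692 = 24.4233 s⁻¹
Adiabatic rise: ΔT = η γ̇² t_res / (ρ cp) = 2854·(24.4233)²·213.061 / (1223·1810) = 163.856 K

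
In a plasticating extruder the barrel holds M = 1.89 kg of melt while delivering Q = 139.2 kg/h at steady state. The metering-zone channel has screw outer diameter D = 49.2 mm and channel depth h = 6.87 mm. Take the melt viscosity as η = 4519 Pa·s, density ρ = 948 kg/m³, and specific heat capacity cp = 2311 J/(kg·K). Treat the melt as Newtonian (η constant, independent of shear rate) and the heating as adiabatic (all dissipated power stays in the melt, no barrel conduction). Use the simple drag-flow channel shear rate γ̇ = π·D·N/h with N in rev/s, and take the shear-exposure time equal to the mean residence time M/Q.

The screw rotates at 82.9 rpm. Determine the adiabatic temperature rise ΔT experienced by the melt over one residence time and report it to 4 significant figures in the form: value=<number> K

value=97.43 K

Q_s = Q / 3600 = 139.2 / 3600 = 0.0386667 kg/s
Mean residence time: t_res = M/Q_s = 1.89 kg / 0.0386667 kg/s = 48.8793 s
Convert to SI: D = 0.0492 m, h = 0.00687 m, N = 82.9/60 = 1.38167 rev/s
γ̇ = π·D·N / h = π · 0.0492 · 1.38167 / 0.00687 = 31.0858 s⁻¹
ΔT = η·γ̇²·t_res/(ρ·cp) = [4519 × 31.0858² × 48.8793] / [948 × 2311] = 97.4276 K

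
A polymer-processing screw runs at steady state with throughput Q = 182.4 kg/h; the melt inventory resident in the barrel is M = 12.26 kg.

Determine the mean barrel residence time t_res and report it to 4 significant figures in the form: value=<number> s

value=242.0 s

Q_s = Q / 3600 = 182.4 / 3600 = 0.0506667 kg/s
Mean residence time: t_res = M/Q_s = 12.26 kg / 0.0506667 kg/s = 241.974 s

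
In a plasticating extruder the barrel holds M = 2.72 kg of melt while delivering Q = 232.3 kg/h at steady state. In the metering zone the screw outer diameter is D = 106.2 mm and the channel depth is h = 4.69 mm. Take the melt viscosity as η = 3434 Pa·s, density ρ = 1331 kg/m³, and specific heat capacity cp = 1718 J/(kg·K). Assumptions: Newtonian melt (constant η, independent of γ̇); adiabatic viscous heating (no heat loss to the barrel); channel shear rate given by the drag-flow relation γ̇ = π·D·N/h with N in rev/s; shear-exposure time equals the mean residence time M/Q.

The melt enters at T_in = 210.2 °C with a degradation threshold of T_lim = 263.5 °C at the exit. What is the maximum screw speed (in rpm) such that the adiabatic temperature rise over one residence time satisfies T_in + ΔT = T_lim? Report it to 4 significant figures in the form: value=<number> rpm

Convert throughput: Q = 232.3 kg/h = 232.3/3600 = 0.0645278 kg/s
Mean residence time: t_res = M/Q_s = 2.72 kg / 0.0645278 kg/s = 42.1524 s
Geometry in SI: D = 106.2 mm → 0.1062 m, h = 4.69 mm → 0.00469 m
ΔT_a = T_lim − T_in = 263.5 − 210.2 = 53.3 K
γ̇_max² = ΔT_a·ρ·cp / (η·t_res) = [53.3 × 1331 × 1718] / [3434 × 42.1524] = 841.988 s⁻²
γ̇_max = sqrt(841.988) = 29.017 s⁻¹
N_max = γ̇_max h / (πD) = 29.017·0.00469/(π·0.1062) = 0.407898 rev/s → ×60 = 24.4739 rpm

value=24.47 rpm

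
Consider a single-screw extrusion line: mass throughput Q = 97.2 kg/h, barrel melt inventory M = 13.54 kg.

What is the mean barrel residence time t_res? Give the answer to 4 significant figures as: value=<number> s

Throughput in SI: Q_s = 97.2 kg/h ÷ 3600 s/h = 0.027 kg/s
Mean residence time: t_res = M/Q_s = 13.54 kg / 0.027 kg/s = 501.481 s

value=501.5 s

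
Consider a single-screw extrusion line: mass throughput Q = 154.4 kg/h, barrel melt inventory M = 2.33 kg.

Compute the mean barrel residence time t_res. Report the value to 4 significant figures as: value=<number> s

value=54.33 s

Convert throughput: Q = 154.4 kg/h = 154.4/3600 = 0.0428889 kg/s
t_res = M / Q_s = 2.33 ÷ 0.0428889 = 54.3264 s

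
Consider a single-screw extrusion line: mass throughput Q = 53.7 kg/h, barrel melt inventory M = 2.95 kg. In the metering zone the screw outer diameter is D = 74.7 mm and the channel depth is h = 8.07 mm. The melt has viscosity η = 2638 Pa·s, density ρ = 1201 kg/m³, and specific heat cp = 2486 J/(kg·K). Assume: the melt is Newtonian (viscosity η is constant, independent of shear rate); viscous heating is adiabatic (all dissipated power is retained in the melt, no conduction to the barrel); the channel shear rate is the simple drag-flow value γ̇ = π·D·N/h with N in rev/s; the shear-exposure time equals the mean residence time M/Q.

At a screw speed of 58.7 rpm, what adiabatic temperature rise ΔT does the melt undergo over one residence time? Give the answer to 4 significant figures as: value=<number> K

value=141.4 K

Convert throughput: Q = 53.7 kg/h = 53.7/3600 = 0.0149167 kg/s
t_res = M / Q_s = 2.95 ÷ 0.0149167 = 197.765 s
Geometry in metres: D = 74.7 mm → 0.0747 m, h = 8.07 mm → 0.00807 m; screw speed N = 58.7 rpm = 0.978333 rev/s
γ̇ = π·D·N / h = π · 0.0747 · 0.978333 / 0.00807 = 28.4501 s⁻¹
ΔT = η·γ̇²·t_res/(ρ·cp) = [2638 × 28.4501² × 197.765] / [1201 × 2486] = 141.432 K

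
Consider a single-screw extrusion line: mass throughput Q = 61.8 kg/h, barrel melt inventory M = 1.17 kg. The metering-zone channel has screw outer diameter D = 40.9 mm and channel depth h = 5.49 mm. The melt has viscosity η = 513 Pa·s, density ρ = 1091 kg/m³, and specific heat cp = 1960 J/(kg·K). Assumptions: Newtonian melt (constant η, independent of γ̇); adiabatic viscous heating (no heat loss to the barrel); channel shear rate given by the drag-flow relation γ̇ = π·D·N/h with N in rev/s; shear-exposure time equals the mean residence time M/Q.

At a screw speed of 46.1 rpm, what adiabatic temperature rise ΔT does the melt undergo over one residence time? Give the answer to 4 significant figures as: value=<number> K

value=5.287 K

Q_s = Q / 3600 = 61.8 / 3600 = 0.0171667 kg/s
t_res = M / Q_s = 1.17 ÷ 0.0171667 = 68.1553 s
Geometry in metres: D = 40.9 mm → 0.0409 m, h = 5.49 mm → 0.00549 m; screw speed N = 46.1 rpm = 0.768333 rev/s
γ̇ = π·D·N / h = π · 0.0409 · 0.768333 / 0.00549 = 17.9825 s⁻¹
Adiabatic rise: ΔT = η γ̇² t_res / (ρ cp) = 513·(17.9825)²·68.1553 / (1091·1960) = 5.28734 K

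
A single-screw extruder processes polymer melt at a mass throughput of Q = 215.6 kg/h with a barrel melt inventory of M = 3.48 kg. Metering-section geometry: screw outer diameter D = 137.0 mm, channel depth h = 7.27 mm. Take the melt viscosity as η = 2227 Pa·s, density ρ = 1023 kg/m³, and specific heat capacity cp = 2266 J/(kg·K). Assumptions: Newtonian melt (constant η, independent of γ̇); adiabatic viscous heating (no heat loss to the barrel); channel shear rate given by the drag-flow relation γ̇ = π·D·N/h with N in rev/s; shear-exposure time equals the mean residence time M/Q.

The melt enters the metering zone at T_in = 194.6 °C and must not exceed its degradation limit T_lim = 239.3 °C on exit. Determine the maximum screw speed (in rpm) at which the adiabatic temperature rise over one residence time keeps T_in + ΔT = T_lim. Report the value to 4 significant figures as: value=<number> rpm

Throughput in SI: Q_s = 215.6 kg/h ÷ 3600 s/h = 0.0598889 kg/s
t_res = M / Q_s = 3.48 / 0.0598889 = 58.1076 s
Convert to metres: D = 0.137 m, h = 0.00727 m
ΔT_a = T_lim − T_in = 239.3 °C − 194.6 °C = 44.7 K
Invert ΔT = ηγ̇²t_res/(ρcp) for γ̇: γ̇_max² = ΔT_a ρ cp / (η t_res) = 44.7·1023·2266 / (2227·58.1076) = 800.737 s⁻²
Take the square root: γ̇_max = √(800.737) = 28.2973 s⁻¹
N_max = γ̇_max·h / (π·D) = 28.2973 · 0.00727 / (π · 0.137) = 0.477979 rev/s = 28.6787 rpm

value=28.68 rpm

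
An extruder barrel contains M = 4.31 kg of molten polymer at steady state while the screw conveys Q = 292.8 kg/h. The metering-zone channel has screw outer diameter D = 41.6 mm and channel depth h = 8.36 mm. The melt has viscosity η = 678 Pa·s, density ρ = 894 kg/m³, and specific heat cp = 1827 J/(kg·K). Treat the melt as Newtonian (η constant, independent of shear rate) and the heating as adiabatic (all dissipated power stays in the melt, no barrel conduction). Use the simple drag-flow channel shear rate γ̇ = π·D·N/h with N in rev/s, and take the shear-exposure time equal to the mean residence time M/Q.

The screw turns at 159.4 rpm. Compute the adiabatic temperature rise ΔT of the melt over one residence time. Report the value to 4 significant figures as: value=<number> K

Convert throughput: Q = 292.8 kg/h = 292.8/3600 = 0.0813333 kg/s
Mean residence time: t_res = M/Q_s = 4.31 kg / 0.0813333 kg/s = 52.9918 s
Geometry in metres: D = 41.6 mm → 0.0416 m, h = 8.36 mm → 0.00836 m; screw speed N = 159.4 rpm = 2.65667 rev/s
γ̇ = π D N / h = (π)(0.0416)(2.65667) / 0.00836 = 41.5312 s⁻¹
Adiabatic rise: ΔT = η γ̇² t_res / (ρ cp) = 678·(41.5312)²·52.9918 / (894·1827) = 37.9411 K

value=37.94 K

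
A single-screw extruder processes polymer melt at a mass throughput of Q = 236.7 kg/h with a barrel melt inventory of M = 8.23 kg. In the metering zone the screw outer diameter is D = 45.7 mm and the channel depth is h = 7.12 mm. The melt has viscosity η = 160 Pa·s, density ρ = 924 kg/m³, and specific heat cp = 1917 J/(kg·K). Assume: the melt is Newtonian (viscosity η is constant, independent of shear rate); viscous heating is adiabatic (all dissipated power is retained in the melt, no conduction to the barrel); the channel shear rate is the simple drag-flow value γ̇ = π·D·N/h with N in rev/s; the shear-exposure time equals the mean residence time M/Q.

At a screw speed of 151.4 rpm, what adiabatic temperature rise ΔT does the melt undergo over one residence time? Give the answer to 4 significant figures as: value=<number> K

value=29.27 K

Throughput in SI: Q_s = 236.7 kg/h ÷ 3600 s/h = 0.06575 kg/s
t_res = M / Q_s = 8.23 / 0.06575 = 125.171 s
Geometry in metres: D = 45.7 mm → 0.0457 m, h = 7.12 mm → 0.00712 m; screw speed N = 151.4 rpm = 2.52333 rev/s
γ̇ = π D N / h = (π)(0.0457)(2.52333) / 0.00712 = 50.8816 s⁻¹
ΔT = η·γ̇²·t_res/(ρ·cp) = [160 × 50.8816² × 125.171] / [924 × 1917] = 29.2719 K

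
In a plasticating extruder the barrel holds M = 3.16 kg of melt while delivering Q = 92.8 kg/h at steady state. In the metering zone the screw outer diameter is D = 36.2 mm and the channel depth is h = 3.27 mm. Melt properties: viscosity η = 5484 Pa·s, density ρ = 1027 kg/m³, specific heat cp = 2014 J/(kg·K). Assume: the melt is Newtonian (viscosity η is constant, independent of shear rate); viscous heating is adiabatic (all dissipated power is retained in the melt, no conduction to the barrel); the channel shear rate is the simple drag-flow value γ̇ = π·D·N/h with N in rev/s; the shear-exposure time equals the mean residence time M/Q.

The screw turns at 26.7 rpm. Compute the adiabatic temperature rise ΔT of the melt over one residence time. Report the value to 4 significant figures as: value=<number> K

Q_s = Q / 3600 = 92.8 / 3600 = 0.0257778 kg/s
t_res = M / Q_s = 3.16 / 0.0257778 = 122.586 s
D = 36.2 mm = 0.0362 m;  h = 3.27 mm = 0.00327 m;  N = 26.7 rpm / 60 = 0.445 rev/s
γ̇ = π·D·N / h = π · 0.0362 · 0.445 / 0.00327 = 15.4764 s⁻¹
Adiabatic rise: ΔT = η γ̇² t_res / (ρ cp) = 5484·(15.4764)²·122.586 / (1027·2014) = 77.8486 K

value=77.85 K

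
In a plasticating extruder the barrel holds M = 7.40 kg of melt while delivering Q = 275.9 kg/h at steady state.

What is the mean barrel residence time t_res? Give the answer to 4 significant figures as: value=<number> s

value=96.56 s

Convert throughput: Q = 275.9 kg/h = 275.9/3600 = 0.0766389 kg/s
Mean residence time: t_res = M/Q_s = 7.40 kg / 0.0766389 kg/s = 96.5567 s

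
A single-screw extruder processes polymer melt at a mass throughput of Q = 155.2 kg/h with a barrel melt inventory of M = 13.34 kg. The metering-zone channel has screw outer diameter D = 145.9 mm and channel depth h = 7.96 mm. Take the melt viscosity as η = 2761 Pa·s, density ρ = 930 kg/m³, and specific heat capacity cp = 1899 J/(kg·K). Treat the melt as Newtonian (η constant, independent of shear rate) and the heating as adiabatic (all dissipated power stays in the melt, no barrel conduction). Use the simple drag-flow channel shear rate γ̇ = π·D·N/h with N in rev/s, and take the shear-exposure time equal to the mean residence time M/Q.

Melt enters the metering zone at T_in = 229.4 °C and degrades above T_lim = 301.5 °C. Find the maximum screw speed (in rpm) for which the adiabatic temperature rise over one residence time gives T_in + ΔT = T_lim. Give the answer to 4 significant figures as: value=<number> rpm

Q_s = Q / 3600 = 155.2 / 3600 = 0.0431111 kg/s
Mean residence time: t_res = M/Q_s = 13.34 kg / 0.0431111 kg/s = 309.433 s
Convert to metres: D = 0.1459 m, h = 0.00796 m
ΔT_a = T_lim − T_in = 301.5 °C − 229.4 °C = 72.1 K
γ̇_max² = ΔT_a·ρ·cp/(η·t_res) = 72.1·930·1899/(2761·309.433) = 149.043 s⁻²
γ̇_max = sqrt(149.043) = 12.2083 s⁻¹
Solve γ̇ = πDN/h for N: N_max = γ̇_max·h/(π·D) = 12.2083 × 0.00796 / (π × 0.1459) = 0.212013 rev/s = 12.7208 rpm

value=12.72 rpm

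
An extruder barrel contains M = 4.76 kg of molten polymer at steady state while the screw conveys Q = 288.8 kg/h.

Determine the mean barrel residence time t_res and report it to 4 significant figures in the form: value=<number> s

Throughput in SI: Q_s = 288.8 kg/h ÷ 3600 s/h = 0.0802222 kg/s
t_res = M / Q_s = 4.76 / 0.0802222 = 59.3352 s

value=59.34 s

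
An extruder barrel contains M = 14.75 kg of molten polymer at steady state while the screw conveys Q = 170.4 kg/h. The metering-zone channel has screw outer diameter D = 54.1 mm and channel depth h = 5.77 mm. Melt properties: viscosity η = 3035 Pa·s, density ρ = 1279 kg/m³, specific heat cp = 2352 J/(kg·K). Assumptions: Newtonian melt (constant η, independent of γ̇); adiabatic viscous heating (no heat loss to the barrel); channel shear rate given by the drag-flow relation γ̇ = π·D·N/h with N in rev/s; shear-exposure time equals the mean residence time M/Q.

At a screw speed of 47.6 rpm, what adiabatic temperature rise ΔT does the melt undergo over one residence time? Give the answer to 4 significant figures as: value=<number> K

Convert throughput: Q = 170.4 kg/h = 170.4/3600 = 0.0473333 kg/s
t_res = M / Q_s = 14.75 / 0.0473333 = 311.62 s
Convert to SI: D = 0.0541 m, h = 0.00577 m, N = 47.6/60 = 0.793333 rev/s
γ̇ = π D N / h = (π)(0.0541)(0.793333) / 0.00577 = 23.3683 s⁻¹
ΔT = η·γ̇²·t_res / (ρ·cp) = 3035 · (23.3683)² · 311.62 / (1279 · 2352) = 171.684 K

value=171.7 K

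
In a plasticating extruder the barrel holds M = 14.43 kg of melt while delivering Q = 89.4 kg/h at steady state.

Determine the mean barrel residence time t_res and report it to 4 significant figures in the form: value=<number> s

Convert throughput: Q = 89.4 kg/h = 89.4/3600 = 0.0248333 kg/s
Mean residence time: t_res = M/Q_s = 14.43 kg / 0.0248333 kg/s = 581.074 s

value=581.1 s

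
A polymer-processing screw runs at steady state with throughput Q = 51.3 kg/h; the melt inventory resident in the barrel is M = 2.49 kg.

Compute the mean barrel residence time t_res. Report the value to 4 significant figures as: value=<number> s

value=174.7 s

Convert throughput: Q = 51.3 kg/h = 51.3/3600 = 0.01425 kg/s
t_res = M / Q_s = 2.49 ÷ 0.01425 = 174.737 s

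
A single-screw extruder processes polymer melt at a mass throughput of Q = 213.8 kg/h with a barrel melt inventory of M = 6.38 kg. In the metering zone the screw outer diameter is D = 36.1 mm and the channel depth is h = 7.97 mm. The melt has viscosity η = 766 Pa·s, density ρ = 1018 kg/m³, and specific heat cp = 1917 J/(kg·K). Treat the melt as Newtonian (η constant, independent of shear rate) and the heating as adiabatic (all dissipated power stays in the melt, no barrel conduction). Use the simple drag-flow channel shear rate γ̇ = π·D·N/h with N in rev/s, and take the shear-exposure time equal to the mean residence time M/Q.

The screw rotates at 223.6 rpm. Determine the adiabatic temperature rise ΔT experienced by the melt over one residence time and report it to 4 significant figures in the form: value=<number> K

value=118.6 K

Throughput in SI: Q_s = 213.8 kg/h ÷ 3600 s/h = 0.0593889 kg/s
t_res = M / Q_s = 6.38 / 0.0593889 = 107.428 s
Convert to SI: D = 0.0361 m, h = 0.00797 m, N = 223.6/60 = 3.72667 rev/s
Shear rate: γ̇ = πDN/h = π·0.0361·3.72667/0.00797 = 53.0297 s⁻¹
ΔT = η·γ̇²·t_res / (ρ·cp) = 766 · (53.0297)² · 107.428 / (1018 · 1917) = 118.58 K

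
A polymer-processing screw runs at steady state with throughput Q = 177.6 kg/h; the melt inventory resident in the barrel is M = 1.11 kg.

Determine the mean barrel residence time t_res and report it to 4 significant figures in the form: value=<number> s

value=22.50 s

Q_s = Q / 3600 = 177.6 / 3600 = 0.0493333 kg/s
Mean residence time: t_res = M/Q_s = 1.11 kg / 0.0493333 kg/s = 22.5 s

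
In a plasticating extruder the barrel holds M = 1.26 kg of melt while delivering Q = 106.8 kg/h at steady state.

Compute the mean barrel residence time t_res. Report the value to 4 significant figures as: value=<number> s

Convert throughput: Q = 106.8 kg/h = 106.8/3600 = 0.0296667 kg/s
t_res = M / Q_s = 1.26 ÷ 0.0296667 = 42.4719 s

value=42.47 s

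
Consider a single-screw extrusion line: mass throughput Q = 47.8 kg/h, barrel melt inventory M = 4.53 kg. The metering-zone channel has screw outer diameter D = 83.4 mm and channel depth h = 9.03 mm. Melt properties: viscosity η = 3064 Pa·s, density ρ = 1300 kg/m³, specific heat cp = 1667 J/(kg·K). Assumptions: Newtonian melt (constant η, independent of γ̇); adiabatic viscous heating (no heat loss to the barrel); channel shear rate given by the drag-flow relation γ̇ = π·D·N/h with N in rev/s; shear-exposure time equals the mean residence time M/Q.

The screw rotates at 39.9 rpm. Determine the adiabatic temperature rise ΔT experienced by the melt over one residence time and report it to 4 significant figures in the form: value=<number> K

value=179.6 K

Throughput in SI: Q_s = 47.8 kg/h ÷ 3600 s/h = 0.0132778 kg/s
t_res = M / Q_s = 4.53 / 0.0132778 = 341.172 s
D = 83.4 mm = 0.0834 m;  h = 9.03 mm = 0.00903 m;  N = 39.9 rpm / 60 = 0.665 rev/s
Shear rate: γ̇ = πDN/h = π·0.0834·0.665/0.00903 = 19.2952 s⁻¹
Adiabatic rise: ΔT = η γ̇² t_res / (ρ cp) = 3064·(19.2952)²·341.172 / (1300·1667) = 179.59 K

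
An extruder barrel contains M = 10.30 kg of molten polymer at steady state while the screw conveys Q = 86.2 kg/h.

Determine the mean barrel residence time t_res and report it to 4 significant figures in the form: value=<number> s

value=430.2 s

Throughput in SI: Q_s = 86.2 kg/h ÷ 3600 s/h = 0.0239444 kg/s
t_res = M / Q_s = 10.30 ÷ 0.0239444 = 430.162 s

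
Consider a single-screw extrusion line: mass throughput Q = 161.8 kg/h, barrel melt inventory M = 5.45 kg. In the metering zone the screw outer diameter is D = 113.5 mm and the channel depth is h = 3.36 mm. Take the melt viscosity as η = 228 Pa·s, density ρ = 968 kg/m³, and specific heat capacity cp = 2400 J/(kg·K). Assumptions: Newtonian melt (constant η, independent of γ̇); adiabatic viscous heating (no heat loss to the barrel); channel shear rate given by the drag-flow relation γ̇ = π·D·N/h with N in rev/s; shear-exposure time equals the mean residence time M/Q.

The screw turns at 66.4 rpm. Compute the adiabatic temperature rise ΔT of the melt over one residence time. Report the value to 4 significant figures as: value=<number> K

value=164.1 K

Throughput in SI: Q_s = 161.8 kg/h ÷ 3600 s/h = 0.0449444 kg/s
Mean residence time: t_res = M/Q_s = 5.45 kg / 0.0449444 kg/s = 121.261 s
D = 113.5 mm = 0.1135 m;  h = 3.36 mm = 0.00336 m;  N = 66.4 rpm / 60 = 1.10667 rev/s
Shear rate: γ̇ = πDN/h = π·0.1135·1.10667/0.00336 = 117.442 s⁻¹
Adiabatic rise: ΔT = η γ̇² t_res / (ρ cp) = 228·(117.442)²·121.261 / (968·2400) = 164.14 K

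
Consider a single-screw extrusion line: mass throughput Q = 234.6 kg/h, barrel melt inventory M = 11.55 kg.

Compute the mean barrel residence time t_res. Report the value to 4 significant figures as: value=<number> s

value=177.2 s

Convert throughput: Q = 234.6 kg/h = 234.6/3600 = 0.0651667 kg/s
Mean residence time: t_res = M/Q_s = 11.55 kg / 0.0651667 kg/s = 177.238 s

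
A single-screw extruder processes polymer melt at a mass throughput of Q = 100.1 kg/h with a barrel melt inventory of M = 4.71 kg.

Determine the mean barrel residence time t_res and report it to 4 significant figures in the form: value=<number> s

Throughput in SI: Q_s = 100.1 kg/h ÷ 3600 s/h = 0.0278056 kg/s
t_res = M / Q_s = 4.71 ÷ 0.0278056 = 169.391 s

value=169.4 s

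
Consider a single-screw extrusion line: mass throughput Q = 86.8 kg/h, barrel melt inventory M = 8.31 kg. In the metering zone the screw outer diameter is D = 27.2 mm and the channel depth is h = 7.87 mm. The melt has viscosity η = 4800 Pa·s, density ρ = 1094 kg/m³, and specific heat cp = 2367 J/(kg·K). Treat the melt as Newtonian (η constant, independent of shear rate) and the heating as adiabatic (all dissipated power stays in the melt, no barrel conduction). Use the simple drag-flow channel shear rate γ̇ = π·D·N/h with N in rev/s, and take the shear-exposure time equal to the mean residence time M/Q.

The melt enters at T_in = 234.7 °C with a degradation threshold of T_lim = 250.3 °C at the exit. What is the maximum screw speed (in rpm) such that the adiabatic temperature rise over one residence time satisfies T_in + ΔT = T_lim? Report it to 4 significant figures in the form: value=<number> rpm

Q_s = Q / 3600 = 86.8 / 3600 = 0.0241111 kg/s
t_res = M / Q_s = 8.31 / 0.0241111 = 344.654 s
Convert to metres: D = 0.0272 m, h = 0.00787 m
ΔT_a = T_lim − T_in = 250.3 °C − 234.7 °C = 15.6 K
γ̇_max² = ΔT_a·ρ·cp / (η·t_res) = [15.6 × 1094 × 2367] / [4800 × 344.654] = 24.4183 s⁻²
γ̇_max = √24.4183 = 4.94149 s⁻¹
N_max = γ̇_max·h / (π·D) = 4.94149 · 0.00787 / (π · 0.0272) = 0.455107 rev/s = 27.3064 rpm

value=27.31 rpm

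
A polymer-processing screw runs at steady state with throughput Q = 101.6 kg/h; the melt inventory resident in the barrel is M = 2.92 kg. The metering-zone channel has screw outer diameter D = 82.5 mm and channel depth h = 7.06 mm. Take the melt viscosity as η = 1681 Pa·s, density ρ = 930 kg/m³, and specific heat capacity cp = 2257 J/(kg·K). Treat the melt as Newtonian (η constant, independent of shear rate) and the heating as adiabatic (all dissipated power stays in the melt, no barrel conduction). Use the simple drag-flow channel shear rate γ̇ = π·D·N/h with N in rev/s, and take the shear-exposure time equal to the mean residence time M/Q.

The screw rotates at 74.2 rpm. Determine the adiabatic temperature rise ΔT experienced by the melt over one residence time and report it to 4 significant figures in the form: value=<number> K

value=170.8 K

Convert throughput: Q = 101.6 kg/h = 101.6/3600 = 0.0282222 kg/s
t_res = M / Q_s = 2.92 / 0.0282222 = 103.465 s
D = 82.5 mm = 0.0825 m;  h = 7.06 mm = 0.00706 m;  N = 74.2 rpm / 60 = 1.23667 rev/s
γ̇ = π D N / h = (π)(0.0825)(1.23667) / 0.00706 = 45.3996 s⁻¹
ΔT = η·γ̇²·t_res/(ρ·cp) = [1681 × 45.3996² × 103.465] / [930 × 2257] = 170.784 K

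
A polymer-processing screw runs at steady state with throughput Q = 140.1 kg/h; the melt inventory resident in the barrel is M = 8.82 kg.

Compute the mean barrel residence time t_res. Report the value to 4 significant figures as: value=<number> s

Q_s = Q / 3600 = 140.1 / 3600 = 0.0389167 kg/s
Mean residence time: t_res = M/Q_s = 8.82 kg / 0.0389167 kg/s = 226.638 s

value=226.6 s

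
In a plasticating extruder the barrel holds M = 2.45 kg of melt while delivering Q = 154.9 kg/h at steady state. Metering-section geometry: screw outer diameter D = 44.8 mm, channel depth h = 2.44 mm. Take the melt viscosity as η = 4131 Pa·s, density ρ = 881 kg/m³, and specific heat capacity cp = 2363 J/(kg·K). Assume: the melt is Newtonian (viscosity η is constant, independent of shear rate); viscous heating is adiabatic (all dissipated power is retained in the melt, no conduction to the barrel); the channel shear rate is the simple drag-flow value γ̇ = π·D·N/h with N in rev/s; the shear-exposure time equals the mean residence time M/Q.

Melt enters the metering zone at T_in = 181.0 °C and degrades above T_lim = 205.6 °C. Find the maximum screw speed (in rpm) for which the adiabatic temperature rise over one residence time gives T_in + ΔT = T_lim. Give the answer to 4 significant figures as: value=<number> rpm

Convert throughput: Q = 154.9 kg/h = 154.9/3600 = 0.0430278 kg/s
t_res = M / Q_s = 2.45 / 0.0430278 = 56.94 s
Geometry in SI: D = 44.8 mm → 0.0448 m, h = 2.44 mm → 0.00244 m
ΔT_a = T_lim − T_in = 205.6 − 181.0 = 24.6 K
γ̇_max² = ΔT_a·ρ·cp/(η·t_res) = 24.6·881·2363/(4131·56.94) = 217.722 s⁻²
Take the square root: γ̇_max = √(217.722) = 14.7554 s⁻¹
N_max = γ̇_max h / (πD) = 14.7554·0.00244/(π·0.0448) = 0.255807 rev/s → ×60 = 15.3484 rpm

value=15.35 rpm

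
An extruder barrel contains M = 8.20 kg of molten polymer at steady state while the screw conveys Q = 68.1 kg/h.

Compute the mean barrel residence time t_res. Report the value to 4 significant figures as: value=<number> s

value=433.5 s

Throughput in SI: Q_s = 68.1 kg/h ÷ 3600 s/h = 0.0189167 kg/s
t_res = M / Q_s = 8.20 / 0.0189167 = 433.48 s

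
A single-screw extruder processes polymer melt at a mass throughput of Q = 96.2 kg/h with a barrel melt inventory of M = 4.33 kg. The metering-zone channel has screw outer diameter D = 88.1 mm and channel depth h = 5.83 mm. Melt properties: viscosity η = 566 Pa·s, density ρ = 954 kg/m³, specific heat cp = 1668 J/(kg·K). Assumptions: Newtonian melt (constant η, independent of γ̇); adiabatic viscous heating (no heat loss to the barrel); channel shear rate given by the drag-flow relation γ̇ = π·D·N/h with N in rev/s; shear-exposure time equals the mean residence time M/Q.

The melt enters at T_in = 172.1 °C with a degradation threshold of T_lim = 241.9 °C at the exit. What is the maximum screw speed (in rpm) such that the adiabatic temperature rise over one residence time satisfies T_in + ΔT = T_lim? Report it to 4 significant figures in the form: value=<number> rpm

value=43.98 rpm

Q_s = Q / 3600 = 96.2 / 3600 = 0.0267222 kg/s
t_res = M / Q_s = 4.33 ÷ 0.0267222 = 162.037 s
Convert to metres: D = 0.0881 m, h = 0.00583 m
ΔT_a = T_lim − T_in = 241.9 − 172.1 = 69.8 K
γ̇_max² = ΔT_a·ρ·cp / (η·t_res) = [69.8 × 954 × 1668] / [566 × 162.037] = 1211.07 s⁻²
Take the square root: γ̇_max = √(1211.07) = 34.8004 s⁻¹
Solve γ̇ = πDN/h for N: N_max = γ̇_max·h/(π·D) = 34.8004 × 0.00583 / (π × 0.0881) = 0.733039 rev/s = 43.9823 rpm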